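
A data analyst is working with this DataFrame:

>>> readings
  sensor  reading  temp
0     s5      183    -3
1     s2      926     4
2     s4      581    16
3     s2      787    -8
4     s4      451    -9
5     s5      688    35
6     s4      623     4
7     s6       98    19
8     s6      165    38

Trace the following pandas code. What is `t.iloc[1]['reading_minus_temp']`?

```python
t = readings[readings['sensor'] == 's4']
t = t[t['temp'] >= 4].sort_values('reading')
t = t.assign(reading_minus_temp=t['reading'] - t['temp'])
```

619

filter rows where sensor == 's4':
  sensor  reading  temp
2     s4      581    16
4     s4      451    -9
6     s4      623     4
filter rows where temp >= 4:
  sensor  reading  temp
2     s4      581    16
6     s4      623     4
sort by reading:
  sensor  reading  temp
2     s4      581    16
6     s4      623     4
add column reading_minus_temp = t['reading'] - t['temp']:
  sensor  reading  temp  reading_minus_temp
2     s4      581    16                 565
6     s4      623     4                 619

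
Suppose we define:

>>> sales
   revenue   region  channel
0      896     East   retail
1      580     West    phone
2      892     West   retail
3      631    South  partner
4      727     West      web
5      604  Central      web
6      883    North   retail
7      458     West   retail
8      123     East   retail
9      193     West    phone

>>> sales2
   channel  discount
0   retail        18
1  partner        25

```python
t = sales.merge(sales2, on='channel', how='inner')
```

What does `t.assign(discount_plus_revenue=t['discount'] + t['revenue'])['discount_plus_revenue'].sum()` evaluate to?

3998

merge on 'channel' (how='inner') → 6 rows:
   revenue region  channel  discount
0      896   East   retail        18
1      892   West   retail        18
2      631  South  partner        25
3      883  North   retail        18
4      458   West   retail        18
5      123   East   retail        18
add column discount_plus_revenue = t['discount'] + t['revenue']:
   revenue region  channel  discount  discount_plus_revenue
0      896   East   retail        18                    914
1      892   West   retail        18                    910
2      631  South  partner        25                    656
3      883  North   retail        18                    901
4      458   West   retail        18                    476
5      123   East   retail        18                    141
Reading off the sum of column 'discount_plus_revenue', we get 3998.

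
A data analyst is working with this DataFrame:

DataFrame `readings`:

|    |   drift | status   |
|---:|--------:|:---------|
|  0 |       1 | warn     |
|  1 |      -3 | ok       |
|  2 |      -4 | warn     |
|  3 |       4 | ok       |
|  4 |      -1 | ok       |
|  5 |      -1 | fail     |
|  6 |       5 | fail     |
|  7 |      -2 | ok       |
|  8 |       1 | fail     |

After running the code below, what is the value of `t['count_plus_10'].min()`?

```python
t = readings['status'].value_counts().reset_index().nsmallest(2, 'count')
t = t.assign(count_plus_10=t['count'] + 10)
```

value_counts of status:
status
ok      4
fail    3
warn    2
Name: count, dtype: int64
reset_index():
  status  count
0     ok      4
1   fail      3
2   warn      2
take 2 rows with smallest count:
  status  count
2   warn      2
1   fail      3
add column count_plus_10 = t['count'] + 10:
  status  count  count_plus_10
2   warn      2             12
1   fail      3             13
Finally, min of column 'count_plus_10' = 12.

12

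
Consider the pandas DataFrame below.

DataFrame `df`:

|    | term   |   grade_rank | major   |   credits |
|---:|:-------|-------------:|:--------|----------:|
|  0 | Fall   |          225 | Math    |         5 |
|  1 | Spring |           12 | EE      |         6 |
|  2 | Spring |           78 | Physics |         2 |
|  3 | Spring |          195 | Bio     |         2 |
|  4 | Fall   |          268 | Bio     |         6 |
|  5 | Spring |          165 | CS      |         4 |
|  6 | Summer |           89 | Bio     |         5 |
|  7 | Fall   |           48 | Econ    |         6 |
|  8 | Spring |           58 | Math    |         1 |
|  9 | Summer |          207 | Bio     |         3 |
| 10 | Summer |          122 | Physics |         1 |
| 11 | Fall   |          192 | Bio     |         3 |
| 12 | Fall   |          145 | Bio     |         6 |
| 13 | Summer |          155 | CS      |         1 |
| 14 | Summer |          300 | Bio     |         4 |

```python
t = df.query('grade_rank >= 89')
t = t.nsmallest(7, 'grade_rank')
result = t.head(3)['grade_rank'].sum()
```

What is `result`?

356

filter rows where grade_rank >= 89:
      term  grade_rank    major  credits
0     Fall         225     Math        5
3   Spring         195      Bio        2
4     Fall         268      Bio        6
5   Spring         165       CS        4
6   Summer          89      Bio        5
9   Summer         207      Bio        3
10  Summer         122  Physics        1
11    Fall         192      Bio        3
12    Fall         145      Bio        6
13  Summer         155       CS        1
14  Summer         300      Bio        4
take 7 rows with smallest grade_rank:
      term  grade_rank    major  credits
6   Summer          89      Bio        5
10  Summer         122  Physics        1
12    Fall         145      Bio        6
13  Summer         155       CS        1
5   Spring         165       CS        4
11    Fall         192      Bio        3
3   Spring         195      Bio        2
take first 3 rows:
      term  grade_rank    major  credits
6   Summer          89      Bio        5
10  Summer         122  Physics        1
12    Fall         145      Bio        6
The sum of column 'grade_rank' is 356.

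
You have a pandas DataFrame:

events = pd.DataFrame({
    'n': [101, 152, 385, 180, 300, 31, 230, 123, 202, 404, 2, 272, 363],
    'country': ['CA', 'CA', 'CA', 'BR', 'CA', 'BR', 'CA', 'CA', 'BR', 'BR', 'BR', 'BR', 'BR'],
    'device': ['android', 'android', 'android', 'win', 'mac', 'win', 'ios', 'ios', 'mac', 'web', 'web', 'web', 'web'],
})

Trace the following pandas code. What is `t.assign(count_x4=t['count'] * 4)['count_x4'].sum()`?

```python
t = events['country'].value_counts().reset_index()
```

value_counts of country:
country
BR    7
CA    6
Name: count, dtype: int64
reset_index():
  country  count
0      BR      7
1      CA      6
add column count_x4 = t['count'] * 4:
  country  count  count_x4
0      BR      7        28
1      CA      6        24
Finally, sum of column 'count_x4' = 52.

52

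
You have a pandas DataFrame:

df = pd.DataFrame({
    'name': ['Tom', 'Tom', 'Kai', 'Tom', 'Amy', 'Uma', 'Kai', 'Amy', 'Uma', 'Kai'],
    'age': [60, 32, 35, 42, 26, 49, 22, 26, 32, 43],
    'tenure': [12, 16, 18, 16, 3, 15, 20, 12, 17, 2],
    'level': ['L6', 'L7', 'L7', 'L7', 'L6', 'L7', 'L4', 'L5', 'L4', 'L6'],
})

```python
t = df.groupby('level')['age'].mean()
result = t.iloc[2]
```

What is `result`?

group by level, mean of age:
level
L4    27.0
L5    26.0
L6    43.0
L7    39.5
Name: age, dtype: float64
The value at position 2 is 43.0.

43.0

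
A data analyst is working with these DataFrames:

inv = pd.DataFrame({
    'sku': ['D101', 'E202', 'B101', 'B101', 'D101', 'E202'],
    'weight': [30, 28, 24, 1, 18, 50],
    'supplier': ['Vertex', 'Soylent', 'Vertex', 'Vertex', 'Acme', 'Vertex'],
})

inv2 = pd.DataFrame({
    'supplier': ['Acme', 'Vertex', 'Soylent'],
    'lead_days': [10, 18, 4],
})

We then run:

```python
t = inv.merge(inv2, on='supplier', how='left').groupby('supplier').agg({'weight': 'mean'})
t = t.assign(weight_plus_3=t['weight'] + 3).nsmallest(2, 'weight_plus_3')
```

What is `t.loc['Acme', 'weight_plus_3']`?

merge on 'supplier' (how='left') → 6 rows:
    sku  weight supplier  lead_days
0  D101      30   Vertex         18
1  E202      28  Soylent          4
2  B101      24   Vertex         18
3  B101       1   Vertex         18
4  D101      18     Acme         10
5  E202      50   Vertex         18
group by supplier, mean of weight:
          weight
supplier        
Acme       18.00
Soylent    28.00
Vertex     26.25
add column weight_plus_3 = t['weight'] + 3:
          weight  weight_plus_3
supplier                       
Acme       18.00          21.00
Soylent    28.00          31.00
Vertex     26.25          29.25
take 2 rows with smallest weight_plus_3:
          weight  weight_plus_3
supplier                       
Acme       18.00          21.00
Vertex     26.25          29.25
Then the value at row 'Acme', column 'weight_plus_3': 21.0

21.0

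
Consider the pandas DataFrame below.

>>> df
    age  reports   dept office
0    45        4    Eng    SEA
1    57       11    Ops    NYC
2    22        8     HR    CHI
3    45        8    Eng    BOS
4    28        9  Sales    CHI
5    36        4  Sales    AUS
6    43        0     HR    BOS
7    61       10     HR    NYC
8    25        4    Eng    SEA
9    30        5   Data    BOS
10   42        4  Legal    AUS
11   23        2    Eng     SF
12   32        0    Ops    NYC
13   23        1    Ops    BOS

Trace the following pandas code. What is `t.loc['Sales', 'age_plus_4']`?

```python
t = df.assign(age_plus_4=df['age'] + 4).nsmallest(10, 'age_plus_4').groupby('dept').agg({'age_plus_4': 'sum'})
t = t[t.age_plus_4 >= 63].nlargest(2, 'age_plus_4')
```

72

add column age_plus_4 = df['age'] + 4:
    age  reports   dept office  age_plus_4
0    45        4    Eng    SEA          49
1    57       11    Ops    NYC          61
2    22        8     HR    CHI          26
3    45        8    Eng    BOS          49
4    28        9  Sales    CHI          32
5    36        4  Sales    AUS          40
6    43        0     HR    BOS          47
7    61       10     HR    NYC          65
8    25        4    Eng    SEA          29
9    30        5   Data    BOS          34
10   42        4  Legal    AUS          46
11   23        2    Eng     SF          27
12   32        0    Ops    NYC          36
13   23        1    Ops    BOS          27
take 10 rows with smallest age_plus_4:
    age  reports   dept office  age_plus_4
2    22        8     HR    CHI          26
11   23        2    Eng     SF          27
13   23        1    Ops    BOS          27
8    25        4    Eng    SEA          29
4    28        9  Sales    CHI          32
9    30        5   Data    BOS          34
12   32        0    Ops    NYC          36
5    36        4  Sales    AUS          40
10   42        4  Legal    AUS          46
6    43        0     HR    BOS          47
group by dept, sum of age_plus_4:
       age_plus_4
dept             
Data           34
Eng            56
HR             73
Legal          46
Ops            63
Sales          72
filter rows where age_plus_4 >= 63:
       age_plus_4
dept             
HR             73
Ops            63
Sales          72
take 2 rows with largest age_plus_4:
       age_plus_4
dept             
HR             73
Sales          72
So loc['Sales', 'age_plus_4'] = 72.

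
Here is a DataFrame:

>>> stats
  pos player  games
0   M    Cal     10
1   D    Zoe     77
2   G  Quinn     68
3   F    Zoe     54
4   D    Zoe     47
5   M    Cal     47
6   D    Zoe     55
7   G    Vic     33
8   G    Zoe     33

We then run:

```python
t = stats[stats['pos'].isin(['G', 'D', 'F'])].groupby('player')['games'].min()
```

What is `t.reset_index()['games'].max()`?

68

filter rows where pos in ['G', 'D', 'F']:
  pos player  games
1   D    Zoe     77
2   G  Quinn     68
3   F    Zoe     54
4   D    Zoe     47
6   D    Zoe     55
7   G    Vic     33
8   G    Zoe     33
group by player, min of games:
player
Quinn    68
Vic      33
Zoe      33
Name: games, dtype: int64
reset_index():
  player  games
0  Quinn     68
1    Vic     33
2    Zoe     33
Reading off the max of column 'games', we get 68.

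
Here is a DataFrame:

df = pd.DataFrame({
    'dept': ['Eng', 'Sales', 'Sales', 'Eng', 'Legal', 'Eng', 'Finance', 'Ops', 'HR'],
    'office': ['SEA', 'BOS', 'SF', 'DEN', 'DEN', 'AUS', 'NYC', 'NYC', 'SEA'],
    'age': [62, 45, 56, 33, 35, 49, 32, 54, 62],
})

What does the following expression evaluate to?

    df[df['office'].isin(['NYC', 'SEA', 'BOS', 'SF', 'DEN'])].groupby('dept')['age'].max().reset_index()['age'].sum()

301

filter rows where office in ['NYC', 'SEA', 'BOS', 'SF', 'DEN']:
      dept office  age
0      Eng    SEA   62
1    Sales    BOS   45
2    Sales     SF   56
3      Eng    DEN   33
4    Legal    DEN   35
6  Finance    NYC   32
7      Ops    NYC   54
8       HR    SEA   62
group by dept, max of age:
dept
Eng        62
Finance    32
HR         62
Legal      35
Ops        54
Sales      56
Name: age, dtype: int64
reset_index():
      dept  age
0      Eng   62
1  Finance   32
2       HR   62
3    Legal   35
4      Ops   54
5    Sales   56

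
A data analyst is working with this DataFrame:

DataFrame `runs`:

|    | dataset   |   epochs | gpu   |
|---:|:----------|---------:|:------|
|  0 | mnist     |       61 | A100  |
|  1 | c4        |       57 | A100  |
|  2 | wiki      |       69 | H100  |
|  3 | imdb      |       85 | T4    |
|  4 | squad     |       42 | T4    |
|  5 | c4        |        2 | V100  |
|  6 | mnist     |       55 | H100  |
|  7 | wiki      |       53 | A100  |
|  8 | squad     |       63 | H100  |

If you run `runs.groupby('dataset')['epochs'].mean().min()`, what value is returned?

29.5

group by dataset, mean of epochs:
dataset
c4       29.5
imdb     85.0
mnist    58.0
squad    52.5
wiki     61.0
Name: epochs, dtype: float64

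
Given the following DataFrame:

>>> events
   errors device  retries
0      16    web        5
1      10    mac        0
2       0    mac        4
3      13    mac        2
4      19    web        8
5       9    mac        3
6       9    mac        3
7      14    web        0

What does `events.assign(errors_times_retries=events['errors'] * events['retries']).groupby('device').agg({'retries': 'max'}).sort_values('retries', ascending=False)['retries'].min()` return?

4

add column errors_times_retries = events['errors'] * events['retries']:
   errors device  retries  errors_times_retries
0      16    web        5                    80
1      10    mac        0                     0
2       0    mac        4                     0
3      13    mac        2                    26
4      19    web        8                   152
5       9    mac        3                    27
6       9    mac        3                    27
7      14    web        0                     0
group by device, max of retries:
        retries
device         
mac           4
web           8
sort by retries descending:
        retries
device         
web           8
mac           4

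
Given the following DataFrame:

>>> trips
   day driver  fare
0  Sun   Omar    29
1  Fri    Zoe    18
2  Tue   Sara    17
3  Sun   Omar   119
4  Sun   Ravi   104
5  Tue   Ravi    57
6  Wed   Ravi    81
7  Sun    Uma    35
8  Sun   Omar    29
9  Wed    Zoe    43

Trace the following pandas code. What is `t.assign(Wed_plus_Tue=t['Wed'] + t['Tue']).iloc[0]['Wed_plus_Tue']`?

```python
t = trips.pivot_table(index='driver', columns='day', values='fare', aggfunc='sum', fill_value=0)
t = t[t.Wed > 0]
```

138

pivot: rows=driver, cols=day, sum(fare):
day     Fri  Sun  Tue  Wed
driver                    
Omar      0  177    0    0
Ravi      0  104   57   81
Sara      0    0   17    0
Uma       0   35    0    0
Zoe      18    0    0   43
filter rows where Wed > 0:
day     Fri  Sun  Tue  Wed
driver                    
Ravi      0  104   57   81
Zoe      18    0    0   43
add column Wed_plus_Tue = t['Wed'] + t['Tue']:
day     Fri  Sun  Tue  Wed  Wed_plus_Tue
driver                                  
Ravi      0  104   57   81           138
Zoe      18    0    0   43            43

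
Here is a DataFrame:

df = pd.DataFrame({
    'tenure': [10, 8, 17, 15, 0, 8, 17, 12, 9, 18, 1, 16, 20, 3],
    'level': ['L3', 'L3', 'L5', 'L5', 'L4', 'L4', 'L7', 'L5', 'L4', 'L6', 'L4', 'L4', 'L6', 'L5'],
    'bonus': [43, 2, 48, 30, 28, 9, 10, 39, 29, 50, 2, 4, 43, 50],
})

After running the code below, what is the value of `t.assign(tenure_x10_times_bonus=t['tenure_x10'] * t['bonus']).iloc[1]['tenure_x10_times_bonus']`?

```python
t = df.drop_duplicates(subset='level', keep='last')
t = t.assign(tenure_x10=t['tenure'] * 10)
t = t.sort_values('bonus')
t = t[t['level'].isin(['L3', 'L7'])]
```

1700

drop duplicate level (keep=last):
    tenure level  bonus
1        8    L3      2
6       17    L7     10
11      16    L4      4
12      20    L6     43
13       3    L5     50
add column tenure_x10 = t['tenure'] * 10:
    tenure level  bonus  tenure_x10
1        8    L3      2          80
6       17    L7     10         170
11      16    L4      4         160
12      20    L6     43         200
13       3    L5     50          30
sort by bonus:
    tenure level  bonus  tenure_x10
1        8    L3      2          80
11      16    L4      4         160
6       17    L7     10         170
12      20    L6     43         200
13       3    L5     50          30
filter rows where level in ['L3', 'L7']:
   tenure level  bonus  tenure_x10
1       8    L3      2          80
6      17    L7     10         170
add column tenure_x10_times_bonus = t['tenure_x10'] * t['bonus']:
   tenure level  bonus  tenure_x10  tenure_x10_times_bonus
1       8    L3      2          80                     160
6      17    L7     10         170                    1700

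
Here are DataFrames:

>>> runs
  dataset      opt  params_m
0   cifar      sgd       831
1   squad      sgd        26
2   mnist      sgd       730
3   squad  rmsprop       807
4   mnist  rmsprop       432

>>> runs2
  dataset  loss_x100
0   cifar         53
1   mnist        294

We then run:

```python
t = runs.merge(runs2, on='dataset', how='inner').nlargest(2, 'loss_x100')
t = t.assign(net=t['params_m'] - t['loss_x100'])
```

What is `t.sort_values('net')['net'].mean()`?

287.0

merge on 'dataset' (how='inner') → 3 rows:
  dataset      opt  params_m  loss_x100
0   cifar      sgd       831         53
1   mnist      sgd       730        294
2   mnist  rmsprop       432        294
take 2 rows with largest loss_x100:
  dataset      opt  params_m  loss_x100
1   mnist      sgd       730        294
2   mnist  rmsprop       432        294
add column net = t['params_m'] - t['loss_x100']:
  dataset      opt  params_m  loss_x100  net
1   mnist      sgd       730        294  436
2   mnist  rmsprop       432        294  138
sort by net:
  dataset      opt  params_m  loss_x100  net
2   mnist  rmsprop       432        294  138
1   mnist      sgd       730        294  436
Finally, mean of column 'net' = 287.0.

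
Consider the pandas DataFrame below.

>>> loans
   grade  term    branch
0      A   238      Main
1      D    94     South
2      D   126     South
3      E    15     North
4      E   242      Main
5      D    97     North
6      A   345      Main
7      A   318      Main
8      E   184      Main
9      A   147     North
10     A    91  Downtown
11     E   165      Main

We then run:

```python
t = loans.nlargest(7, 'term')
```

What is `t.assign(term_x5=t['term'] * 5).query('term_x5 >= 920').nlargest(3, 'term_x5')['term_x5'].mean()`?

1508.33333333

take 7 rows with largest term:
   grade  term branch
6      A   345   Main
7      A   318   Main
4      E   242   Main
0      A   238   Main
8      E   184   Main
11     E   165   Main
9      A   147  North
add column term_x5 = t['term'] * 5:
   grade  term branch  term_x5
6      A   345   Main     1725
7      A   318   Main     1590
4      E   242   Main     1210
0      A   238   Main     1190
8      E   184   Main      920
11     E   165   Main      825
9      A   147  North      735
filter rows where term_x5 >= 920:
  grade  term branch  term_x5
6     A   345   Main     1725
7     A   318   Main     1590
4     E   242   Main     1210
0     A   238   Main     1190
8     E   184   Main      920
take 3 rows with largest term_x5:
  grade  term branch  term_x5
6     A   345   Main     1725
7     A   318   Main     1590
4     E   242   Main     1210
So mean() = 1508.33333333.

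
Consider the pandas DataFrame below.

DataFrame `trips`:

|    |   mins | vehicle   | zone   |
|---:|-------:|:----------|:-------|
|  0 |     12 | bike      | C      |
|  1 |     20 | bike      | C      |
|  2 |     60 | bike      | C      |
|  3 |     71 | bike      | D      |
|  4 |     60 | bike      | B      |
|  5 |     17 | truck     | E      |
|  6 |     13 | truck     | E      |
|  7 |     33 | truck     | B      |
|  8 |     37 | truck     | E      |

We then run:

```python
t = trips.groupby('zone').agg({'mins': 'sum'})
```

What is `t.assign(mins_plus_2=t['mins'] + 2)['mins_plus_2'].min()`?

69

group by zone, sum of mins:
      mins
zone      
B       93
C       92
D       71
E       67
add column mins_plus_2 = t['mins'] + 2:
      mins  mins_plus_2
zone                   
B       93           95
C       92           94
D       71           73
E       67           69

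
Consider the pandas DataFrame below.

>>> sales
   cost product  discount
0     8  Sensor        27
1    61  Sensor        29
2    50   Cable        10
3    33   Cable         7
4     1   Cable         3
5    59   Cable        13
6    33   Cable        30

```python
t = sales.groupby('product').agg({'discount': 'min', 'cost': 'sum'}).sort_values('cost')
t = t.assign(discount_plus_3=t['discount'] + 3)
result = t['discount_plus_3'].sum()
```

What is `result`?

36

group by product: min(discount), sum(cost):
         discount  cost
product                
Cable           3   176
Sensor         27    69
sort by cost:
         discount  cost
product                
Sensor         27    69
Cable           3   176
add column discount_plus_3 = t['discount'] + 3:
         discount  cost  discount_plus_3
product                                 
Sensor         27    69               30
Cable           3   176                6
Finally, sum of column 'discount_plus_3' = 36.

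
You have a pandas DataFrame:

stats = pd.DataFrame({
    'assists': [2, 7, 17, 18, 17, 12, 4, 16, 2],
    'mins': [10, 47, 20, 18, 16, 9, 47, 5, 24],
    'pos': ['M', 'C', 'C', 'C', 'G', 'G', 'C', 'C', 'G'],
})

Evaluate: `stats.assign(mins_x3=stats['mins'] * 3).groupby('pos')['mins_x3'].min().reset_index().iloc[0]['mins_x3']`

15

add column mins_x3 = stats['mins'] * 3:
   assists  mins pos  mins_x3
0        2    10   M       30
1        7    47   C      141
2       17    20   C       60
3       18    18   C       54
4       17    16   G       48
5       12     9   G       27
6        4    47   C      141
7       16     5   C       15
8        2    24   G       72
group by pos, min of mins_x3:
pos
C    15
G    27
M    30
Name: mins_x3, dtype: int64
reset_index():
  pos  mins_x3
0   C       15
1   G       27
2   M       30
The value at position 0, column 'mins_x3' is 15.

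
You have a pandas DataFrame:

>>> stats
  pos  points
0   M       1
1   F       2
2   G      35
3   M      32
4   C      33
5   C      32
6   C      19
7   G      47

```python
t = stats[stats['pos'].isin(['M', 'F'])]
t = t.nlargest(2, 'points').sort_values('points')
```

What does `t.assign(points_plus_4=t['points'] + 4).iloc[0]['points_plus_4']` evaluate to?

filter rows where pos in ['M', 'F']:
  pos  points
0   M       1
1   F       2
3   M      32
take 2 rows with largest points:
  pos  points
3   M      32
1   F       2
sort by points:
  pos  points
1   F       2
3   M      32
add column points_plus_4 = t['points'] + 4:
  pos  points  points_plus_4
1   F       2              6
3   M      32             36

6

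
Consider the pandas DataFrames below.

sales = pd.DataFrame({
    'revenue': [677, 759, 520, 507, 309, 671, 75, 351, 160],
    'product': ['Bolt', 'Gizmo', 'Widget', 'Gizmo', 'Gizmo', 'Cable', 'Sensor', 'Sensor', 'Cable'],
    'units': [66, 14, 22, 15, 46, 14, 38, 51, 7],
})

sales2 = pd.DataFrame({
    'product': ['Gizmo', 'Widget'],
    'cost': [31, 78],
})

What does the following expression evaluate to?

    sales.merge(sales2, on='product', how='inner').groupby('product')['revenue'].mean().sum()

merge on 'product' (how='inner') → 4 rows:
   revenue product  units  cost
0      759   Gizmo     14    31
1      520  Widget     22    78
2      507   Gizmo     15    31
3      309   Gizmo     46    31
group by product, mean of revenue:
product
Gizmo     525.0
Widget    520.0
Name: revenue, dtype: float64
Then the sum of the resulting series: 1045.0

1045.0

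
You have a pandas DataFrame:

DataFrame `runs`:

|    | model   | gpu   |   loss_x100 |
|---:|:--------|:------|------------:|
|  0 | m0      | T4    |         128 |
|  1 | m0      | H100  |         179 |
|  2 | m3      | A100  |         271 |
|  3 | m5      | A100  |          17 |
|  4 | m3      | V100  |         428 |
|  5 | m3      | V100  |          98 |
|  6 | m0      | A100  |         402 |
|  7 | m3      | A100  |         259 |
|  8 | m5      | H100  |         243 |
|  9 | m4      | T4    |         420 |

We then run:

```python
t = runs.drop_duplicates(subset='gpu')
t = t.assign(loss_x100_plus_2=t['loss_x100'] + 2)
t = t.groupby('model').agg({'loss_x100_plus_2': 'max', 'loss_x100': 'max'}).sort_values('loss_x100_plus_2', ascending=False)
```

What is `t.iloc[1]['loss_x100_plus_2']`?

181

drop duplicate gpu (keep=first):
  model   gpu  loss_x100
0    m0    T4        128
1    m0  H100        179
2    m3  A100        271
4    m3  V100        428
add column loss_x100_plus_2 = t['loss_x100'] + 2:
  model   gpu  loss_x100  loss_x100_plus_2
0    m0    T4        128               130
1    m0  H100        179               181
2    m3  A100        271               273
4    m3  V100        428               430
group by model: max(loss_x100_plus_2), max(loss_x100):
       loss_x100_plus_2  loss_x100
model                             
m0                  181        179
m3                  430        428
sort by loss_x100_plus_2 descending:
       loss_x100_plus_2  loss_x100
model                             
m3                  430        428
m0                  181        179
Hence 181.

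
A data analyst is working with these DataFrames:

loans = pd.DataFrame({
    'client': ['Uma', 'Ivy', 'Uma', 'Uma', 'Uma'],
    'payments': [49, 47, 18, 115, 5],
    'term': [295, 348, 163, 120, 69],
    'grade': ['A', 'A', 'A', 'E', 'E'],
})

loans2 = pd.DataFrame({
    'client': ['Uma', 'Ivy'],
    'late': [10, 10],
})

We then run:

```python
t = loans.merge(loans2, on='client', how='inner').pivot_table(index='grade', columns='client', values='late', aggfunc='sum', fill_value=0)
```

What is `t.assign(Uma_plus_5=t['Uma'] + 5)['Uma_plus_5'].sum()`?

merge on 'client' (how='inner') → 5 rows:
  client  payments  term grade  late
0    Uma        49   295     A    10
1    Ivy        47   348     A    10
2    Uma        18   163     A    10
3    Uma       115   120     E    10
4    Uma         5    69     E    10
pivot: rows=grade, cols=client, sum(late):
client  Ivy  Uma
grade           
A        10   20
E         0   20
add column Uma_plus_5 = t['Uma'] + 5:
client  Ivy  Uma  Uma_plus_5
grade                       
A        10   20          25
E         0   20          25
sum of column 'Uma_plus_5' → 50

50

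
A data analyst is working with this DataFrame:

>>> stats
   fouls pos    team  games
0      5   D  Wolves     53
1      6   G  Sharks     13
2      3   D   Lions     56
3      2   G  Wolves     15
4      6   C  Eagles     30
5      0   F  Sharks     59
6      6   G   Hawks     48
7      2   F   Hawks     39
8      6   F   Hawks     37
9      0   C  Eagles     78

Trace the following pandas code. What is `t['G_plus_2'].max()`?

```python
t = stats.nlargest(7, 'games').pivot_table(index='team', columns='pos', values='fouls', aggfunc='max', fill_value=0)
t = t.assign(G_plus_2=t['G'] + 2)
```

8

take 7 rows with largest games:
   fouls pos    team  games
9      0   C  Eagles     78
5      0   F  Sharks     59
2      3   D   Lions     56
0      5   D  Wolves     53
6      6   G   Hawks     48
7      2   F   Hawks     39
8      6   F   Hawks     37
pivot: rows=team, cols=pos, max(fouls):
pos     C  D  F  G
team              
Eagles  0  0  0  0
Hawks   0  0  6  6
Lions   0  3  0  0
Sharks  0  0  0  0
Wolves  0  5  0  0
add column G_plus_2 = t['G'] + 2:
pos     C  D  F  G  G_plus_2
team                        
Eagles  0  0  0  0         2
Hawks   0  0  6  6         8
Lions   0  3  0  0         2
Sharks  0  0  0  0         2
Wolves  0  5  0  0         2
Finally, max of column 'G_plus_2' = 8.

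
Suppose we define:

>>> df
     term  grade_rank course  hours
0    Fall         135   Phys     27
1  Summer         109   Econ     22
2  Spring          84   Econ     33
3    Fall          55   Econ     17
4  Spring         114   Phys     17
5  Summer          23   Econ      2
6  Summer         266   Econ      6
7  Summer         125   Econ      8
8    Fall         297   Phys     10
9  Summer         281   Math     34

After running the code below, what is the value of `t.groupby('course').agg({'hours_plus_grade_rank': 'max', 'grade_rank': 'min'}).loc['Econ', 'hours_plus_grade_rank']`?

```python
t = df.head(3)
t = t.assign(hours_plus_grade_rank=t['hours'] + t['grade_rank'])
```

take first 3 rows:
     term  grade_rank course  hours
0    Fall         135   Phys     27
1  Summer         109   Econ     22
2  Spring          84   Econ     33
add column hours_plus_grade_rank = t['hours'] + t['grade_rank']:
     term  grade_rank course  hours  hours_plus_grade_rank
0    Fall         135   Phys     27                    162
1  Summer         109   Econ     22                    131
2  Spring          84   Econ     33                    117
group by course: max(hours_plus_grade_rank), min(grade_rank):
        hours_plus_grade_rank  grade_rank
course                                   
Econ                      131          84
Phys                      162         135
Then the value at row 'Econ', column 'hours_plus_grade_rank': 131

131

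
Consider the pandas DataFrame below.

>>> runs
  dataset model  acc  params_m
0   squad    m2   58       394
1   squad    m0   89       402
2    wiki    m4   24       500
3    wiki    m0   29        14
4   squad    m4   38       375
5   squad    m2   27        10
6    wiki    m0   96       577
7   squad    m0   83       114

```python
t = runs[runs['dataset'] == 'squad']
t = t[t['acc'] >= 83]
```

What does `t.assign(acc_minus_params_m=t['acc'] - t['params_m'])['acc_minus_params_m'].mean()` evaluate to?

-172.0

filter rows where dataset == 'squad':
  dataset model  acc  params_m
0   squad    m2   58       394
1   squad    m0   89       402
4   squad    m4   38       375
5   squad    m2   27        10
7   squad    m0   83       114
filter rows where acc >= 83:
  dataset model  acc  params_m
1   squad    m0   89       402
7   squad    m0   83       114
add column acc_minus_params_m = t['acc'] - t['params_m']:
  dataset model  acc  params_m  acc_minus_params_m
1   squad    m0   89       402                -313
7   squad    m0   83       114                 -31
mean of column 'acc_minus_params_m' → -172.0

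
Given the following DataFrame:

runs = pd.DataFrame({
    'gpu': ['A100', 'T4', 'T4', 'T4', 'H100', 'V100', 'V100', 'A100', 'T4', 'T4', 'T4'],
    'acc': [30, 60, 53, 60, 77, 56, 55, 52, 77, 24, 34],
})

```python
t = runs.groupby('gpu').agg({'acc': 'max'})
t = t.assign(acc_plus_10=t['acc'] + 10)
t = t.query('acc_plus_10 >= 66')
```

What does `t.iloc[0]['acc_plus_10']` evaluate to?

87

group by gpu, max of acc:
      acc
gpu      
A100   52
H100   77
T4     77
V100   56
add column acc_plus_10 = t['acc'] + 10:
      acc  acc_plus_10
gpu                   
A100   52           62
H100   77           87
T4     77           87
V100   56           66
filter rows where acc_plus_10 >= 66:
      acc  acc_plus_10
gpu                   
H100   77           87
T4     77           87
V100   56           66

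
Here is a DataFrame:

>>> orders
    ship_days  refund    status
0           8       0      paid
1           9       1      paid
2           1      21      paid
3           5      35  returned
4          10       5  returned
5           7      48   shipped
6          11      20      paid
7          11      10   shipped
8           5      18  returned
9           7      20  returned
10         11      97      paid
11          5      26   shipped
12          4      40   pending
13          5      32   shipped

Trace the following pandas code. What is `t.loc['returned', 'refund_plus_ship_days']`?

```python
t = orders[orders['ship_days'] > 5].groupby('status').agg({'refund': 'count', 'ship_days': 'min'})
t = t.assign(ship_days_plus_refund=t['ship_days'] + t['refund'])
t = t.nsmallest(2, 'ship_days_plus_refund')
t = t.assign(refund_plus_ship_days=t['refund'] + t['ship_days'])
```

9

filter rows where ship_days > 5:
    ship_days  refund    status
0           8       0      paid
1           9       1      paid
4          10       5  returned
5           7      48   shipped
6          11      20      paid
7          11      10   shipped
9           7      20  returned
10         11      97      paid
group by status: count(refund), min(ship_days):
          refund  ship_days
status                     
paid           4          8
returned       2          7
shipped        2          7
add column ship_days_plus_refund = t['ship_days'] + t['refund']:
          refund  ship_days  ship_days_plus_refund
status                                            
paid           4          8                     12
returned       2          7                      9
shipped        2          7                      9
take 2 rows with smallest ship_days_plus_refund:
          refund  ship_days  ship_days_plus_refund
status                                            
returned       2          7                      9
shipped        2          7                      9
add column refund_plus_ship_days = t['refund'] + t['ship_days']:
          refund  ship_days  ship_days_plus_refund  refund_plus_ship_days
status                                                                   
returned       2          7                      9                      9
shipped        2          7                      9                      9
value at row 'returned', column 'refund_plus_ship_days' → 9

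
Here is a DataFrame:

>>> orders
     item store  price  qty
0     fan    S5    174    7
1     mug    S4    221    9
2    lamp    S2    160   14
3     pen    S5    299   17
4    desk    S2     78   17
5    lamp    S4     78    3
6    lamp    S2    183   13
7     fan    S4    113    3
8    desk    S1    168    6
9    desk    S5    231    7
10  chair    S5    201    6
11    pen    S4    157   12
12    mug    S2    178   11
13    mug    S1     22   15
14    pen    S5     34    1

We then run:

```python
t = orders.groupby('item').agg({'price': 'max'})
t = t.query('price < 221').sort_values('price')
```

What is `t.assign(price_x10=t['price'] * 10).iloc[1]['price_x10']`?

group by item, max of price:
       price
item        
chair    201
desk     231
fan      174
lamp     183
mug      221
pen      299
filter rows where price < 221:
       price
item        
chair    201
fan      174
lamp     183
sort by price:
       price
item        
fan      174
lamp     183
chair    201
add column price_x10 = t['price'] * 10:
       price  price_x10
item                   
fan      174       1740
lamp     183       1830
chair    201       2010
Taking the value at position 1, column 'price_x10' gives 1830.

1830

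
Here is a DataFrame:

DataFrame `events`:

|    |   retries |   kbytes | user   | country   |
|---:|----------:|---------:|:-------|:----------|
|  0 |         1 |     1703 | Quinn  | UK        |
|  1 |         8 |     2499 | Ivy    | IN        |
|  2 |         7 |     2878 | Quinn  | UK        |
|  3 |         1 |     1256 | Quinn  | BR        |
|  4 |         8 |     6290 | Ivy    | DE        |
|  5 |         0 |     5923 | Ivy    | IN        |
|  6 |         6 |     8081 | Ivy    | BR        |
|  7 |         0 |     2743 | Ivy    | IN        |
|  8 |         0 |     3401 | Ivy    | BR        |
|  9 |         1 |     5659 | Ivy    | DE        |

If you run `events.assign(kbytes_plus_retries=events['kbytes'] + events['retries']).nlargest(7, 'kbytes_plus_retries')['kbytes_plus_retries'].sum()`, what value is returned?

add column kbytes_plus_retries = events['kbytes'] + events['retries']:
   retries  kbytes   user country  kbytes_plus_retries
0        1    1703  Quinn      UK                 1704
1        8    2499    Ivy      IN                 2507
2        7    2878  Quinn      UK                 2885
3        1    1256  Quinn      BR                 1257
4        8    6290    Ivy      DE                 6298
5        0    5923    Ivy      IN                 5923
6        6    8081    Ivy      BR                 8087
7        0    2743    Ivy      IN                 2743
8        0    3401    Ivy      BR                 3401
9        1    5659    Ivy      DE                 5660
take 7 rows with largest kbytes_plus_retries:
   retries  kbytes   user country  kbytes_plus_retries
6        6    8081    Ivy      BR                 8087
4        8    6290    Ivy      DE                 6298
5        0    5923    Ivy      IN                 5923
9        1    5659    Ivy      DE                 5660
8        0    3401    Ivy      BR                 3401
2        7    2878  Quinn      UK                 2885
7        0    2743    Ivy      IN                 2743

34997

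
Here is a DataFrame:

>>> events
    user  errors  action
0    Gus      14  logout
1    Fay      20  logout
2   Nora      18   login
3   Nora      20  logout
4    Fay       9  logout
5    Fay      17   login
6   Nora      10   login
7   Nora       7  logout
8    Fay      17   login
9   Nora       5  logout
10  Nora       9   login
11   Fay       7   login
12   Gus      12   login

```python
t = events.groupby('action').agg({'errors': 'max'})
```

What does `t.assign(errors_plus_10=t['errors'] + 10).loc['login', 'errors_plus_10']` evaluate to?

28

group by action, max of errors:
        errors
action        
login       18
logout      20
add column errors_plus_10 = t['errors'] + 10:
        errors  errors_plus_10
action                        
login       18              28
logout      20              30
Finally, value at row 'login', column 'errors_plus_10' = 28.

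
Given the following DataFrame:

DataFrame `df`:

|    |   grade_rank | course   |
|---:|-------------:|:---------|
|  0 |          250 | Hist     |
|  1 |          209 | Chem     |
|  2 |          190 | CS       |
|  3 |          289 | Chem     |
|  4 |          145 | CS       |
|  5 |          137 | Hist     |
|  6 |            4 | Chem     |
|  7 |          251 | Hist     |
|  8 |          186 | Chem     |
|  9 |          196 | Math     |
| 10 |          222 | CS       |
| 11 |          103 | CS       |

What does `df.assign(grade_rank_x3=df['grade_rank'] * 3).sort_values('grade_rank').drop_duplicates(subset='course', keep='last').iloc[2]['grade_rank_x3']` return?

753

add column grade_rank_x3 = df['grade_rank'] * 3:
    grade_rank course  grade_rank_x3
0          250   Hist            750
1          209   Chem            627
2          190     CS            570
3          289   Chem            867
4          145     CS            435
5          137   Hist            411
6            4   Chem             12
7          251   Hist            753
8          186   Chem            558
9          196   Math            588
10         222     CS            666
11         103     CS            309
sort by grade_rank:
    grade_rank course  grade_rank_x3
6            4   Chem             12
11         103     CS            309
5          137   Hist            411
4          145     CS            435
8          186   Chem            558
2          190     CS            570
9          196   Math            588
1          209   Chem            627
10         222     CS            666
0          250   Hist            750
7          251   Hist            753
3          289   Chem            867
drop duplicate course (keep=last):
    grade_rank course  grade_rank_x3
9          196   Math            588
10         222     CS            666
7          251   Hist            753
3          289   Chem            867
The value at position 2, column 'grade_rank_x3' is 753.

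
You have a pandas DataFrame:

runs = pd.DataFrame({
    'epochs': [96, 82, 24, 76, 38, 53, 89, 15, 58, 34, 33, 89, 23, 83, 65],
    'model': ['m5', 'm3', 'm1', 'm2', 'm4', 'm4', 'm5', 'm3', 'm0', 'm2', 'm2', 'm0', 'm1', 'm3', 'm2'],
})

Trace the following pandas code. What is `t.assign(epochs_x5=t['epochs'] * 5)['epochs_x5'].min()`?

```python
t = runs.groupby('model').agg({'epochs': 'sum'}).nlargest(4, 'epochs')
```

735

group by model, sum of epochs:
       epochs
model        
m0        147
m1         47
m2        208
m3        180
m4         91
m5        185
take 4 rows with largest epochs:
       epochs
model        
m2        208
m5        185
m3        180
m0        147
add column epochs_x5 = t['epochs'] * 5:
       epochs  epochs_x5
model                   
m2        208       1040
m5        185        925
m3        180        900
m0        147        735
So min() = 735.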